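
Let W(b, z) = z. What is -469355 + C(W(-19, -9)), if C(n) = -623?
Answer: -469978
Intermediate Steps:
-469355 + C(W(-19, -9)) = -469355 - 623 = -469978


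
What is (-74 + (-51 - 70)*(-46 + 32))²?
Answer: 2624400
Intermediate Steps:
(-74 + (-51 - 70)*(-46 + 32))² = (-74 - 121*(-14))² = (-74 + 1694)² = 1620² = 2624400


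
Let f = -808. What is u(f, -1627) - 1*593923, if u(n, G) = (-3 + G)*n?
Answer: 723117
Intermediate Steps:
u(n, G) = n*(-3 + G)
u(f, -1627) - 1*593923 = -808*(-3 - 1627) - 1*593923 = -808*(-1630) - 593923 = 1317040 - 593923 = 723117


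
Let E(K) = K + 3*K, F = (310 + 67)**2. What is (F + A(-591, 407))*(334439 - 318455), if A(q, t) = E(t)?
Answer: 2297811888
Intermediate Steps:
F = 142129 (F = 377**2 = 142129)
E(K) = 4*K
A(q, t) = 4*t
(F + A(-591, 407))*(334439 - 318455) = (142129 + 4*407)*(334439 - 318455) = (142129 + 1628)*15984 = 143757*15984 = 2297811888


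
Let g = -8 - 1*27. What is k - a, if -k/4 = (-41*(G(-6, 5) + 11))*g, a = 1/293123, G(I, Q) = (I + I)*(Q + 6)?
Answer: 203585648419/293123 ≈ 6.9454e+5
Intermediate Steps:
G(I, Q) = 2*I*(6 + Q) (G(I, Q) = (2*I)*(6 + Q) = 2*I*(6 + Q))
a = 1/293123 ≈ 3.4115e-6
g = -35 (g = -8 - 27 = -35)
k = 694540 (k = -4*(-41*(2*(-6)*(6 + 5) + 11))*(-35) = -4*(-41*(2*(-6)*11 + 11))*(-35) = -4*(-41*(-132 + 11))*(-35) = -4*(-41*(-121))*(-35) = -19844*(-35) = -4*(-173635) = 694540)
k - a = 694540 - 1*1/293123 = 694540 - 1/293123 = 203585648419/293123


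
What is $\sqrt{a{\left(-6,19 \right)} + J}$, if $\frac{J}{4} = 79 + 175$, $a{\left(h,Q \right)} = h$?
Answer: $\sqrt{1010} \approx 31.78$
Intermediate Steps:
$J = 1016$ ($J = 4 \left(79 + 175\right) = 4 \cdot 254 = 1016$)
$\sqrt{a{\left(-6,19 \right)} + J} = \sqrt{-6 + 1016} = \sqrt{1010}$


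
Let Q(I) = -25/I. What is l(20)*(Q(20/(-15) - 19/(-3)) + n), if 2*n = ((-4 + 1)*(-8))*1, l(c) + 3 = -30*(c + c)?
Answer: -8421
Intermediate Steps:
l(c) = -3 - 60*c (l(c) = -3 - 30*(c + c) = -3 - 60*c)
n = 12 (n = (((-4 + 1)*(-8))*1)/2 = (-3*(-8)*1)/2 = (24*1)/2 = (1/2)*24 = 12)
l(20)*(Q(20/(-15) - 19/(-3)) + n) = (-3 - 60*20)*(-25/(20/(-15) - 19/(-3)) + 12) = (-3 - 1200)*(-25/(20*(-1/15) - 19*(-1/3)) + 12) = -1203*(-25/(-4/3 + 19/3) + 12) = -1203*(-25/5 + 12) = -1203*(-25*1/5 + 12) = -1203*(-5 + 12) = -1203*7 = -8421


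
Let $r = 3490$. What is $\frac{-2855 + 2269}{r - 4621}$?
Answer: $\frac{586}{1131} \approx 0.51813$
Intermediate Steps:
$\frac{-2855 + 2269}{r - 4621} = \frac{-2855 + 2269}{3490 - 4621} = - \frac{586}{-1131} = \left(-586\right) \left(- \frac{1}{1131}\right) = \frac{586}{1131}$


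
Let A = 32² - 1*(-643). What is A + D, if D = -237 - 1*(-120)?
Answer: 1550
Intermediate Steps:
A = 1667 (A = 1024 + 643 = 1667)
D = -117 (D = -237 + 120 = -117)
A + D = 1667 - 117 = 1550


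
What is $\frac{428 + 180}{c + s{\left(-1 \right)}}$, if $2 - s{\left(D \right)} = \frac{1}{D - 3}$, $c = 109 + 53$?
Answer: $\frac{2432}{657} \approx 3.7017$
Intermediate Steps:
$c = 162$
$s{\left(D \right)} = 2 - \frac{1}{-3 + D}$ ($s{\left(D \right)} = 2 - \frac{1}{D - 3} = 2 - \frac{1}{-3 + D}$)
$\frac{428 + 180}{c + s{\left(-1 \right)}} = \frac{428 + 180}{162 + \frac{-7 + 2 \left(-1\right)}{-3 - 1}} = \frac{608}{162 + \frac{-7 - 2}{-4}} = \frac{608}{162 - - \frac{9}{4}} = \frac{608}{162 + \frac{9}{4}} = \frac{608}{\frac{657}{4}} = 608 \cdot \frac{4}{657} = \frac{2432}{657}$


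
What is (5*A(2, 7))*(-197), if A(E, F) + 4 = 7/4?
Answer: 8865/4 ≈ 2216.3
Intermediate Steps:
A(E, F) = -9/4 (A(E, F) = -4 + 7/4 = -9/4)
(5*A(2, 7))*(-197) = (5*(-9/4))*(-197) = -45/4*(-197) = 8865/4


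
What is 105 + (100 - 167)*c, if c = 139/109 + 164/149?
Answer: -880024/16241 ≈ -54.185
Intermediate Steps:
c = 38587/16241 (c = 139*(1/109) + 164*(1/149) = 139/109 + 164/149 = 38587/16241 ≈ 2.3759)
105 + (100 - 167)*c = 105 + (100 - 167)*(38587/16241) = 105 - 67*38587/16241 = 105 - 2585329/16241 = -880024/16241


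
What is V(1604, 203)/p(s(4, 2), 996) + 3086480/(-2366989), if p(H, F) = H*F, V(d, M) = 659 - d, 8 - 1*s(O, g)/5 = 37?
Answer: -29567509133/22789370092 ≈ -1.2974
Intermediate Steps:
s(O, g) = -145 (s(O, g) = 40 - 5*37 = 40 - 185 = -145)
p(H, F) = F*H
V(1604, 203)/p(s(4, 2), 996) + 3086480/(-2366989) = (659 - 1*1604)/((996*(-145))) + 3086480/(-2366989) = (659 - 1604)/(-144420) + 3086480*(-1/2366989) = -945*(-1/144420) - 3086480/2366989 = 63/9628 - 3086480/2366989 = -29567509133/22789370092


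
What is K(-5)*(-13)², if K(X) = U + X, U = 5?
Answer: 0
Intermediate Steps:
K(X) = 5 + X
K(-5)*(-13)² = (5 - 5)*(-13)² = 0*169 = 0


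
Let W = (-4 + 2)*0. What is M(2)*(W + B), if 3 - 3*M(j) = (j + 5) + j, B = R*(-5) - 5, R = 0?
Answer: 10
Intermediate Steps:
W = 0 (W = -2*0 = 0)
B = -5 (B = 0*(-5) - 5 = 0 - 5 = -5)
M(j) = -⅔ - 2*j/3 (M(j) = 1 - ((j + 5) + j)/3 = 1 - ((5 + j) + j)/3 = 1 - (5 + 2*j)/3 = 1 + (-5/3 - 2*j/3) = -⅔ - 2*j/3)
M(2)*(W + B) = (-⅔ - ⅔*2)*(0 - 5) = (-⅔ - 4/3)*(-5) = -2*(-5) = 10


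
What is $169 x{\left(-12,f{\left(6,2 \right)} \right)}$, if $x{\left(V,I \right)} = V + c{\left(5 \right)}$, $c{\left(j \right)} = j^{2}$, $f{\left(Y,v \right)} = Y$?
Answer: $2197$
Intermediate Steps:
$x{\left(V,I \right)} = 25 + V$ ($x{\left(V,I \right)} = V + 5^{2} = V + 25 = 25 + V$)
$169 x{\left(-12,f{\left(6,2 \right)} \right)} = 169 \left(25 - 12\right) = 169 \cdot 13 = 2197$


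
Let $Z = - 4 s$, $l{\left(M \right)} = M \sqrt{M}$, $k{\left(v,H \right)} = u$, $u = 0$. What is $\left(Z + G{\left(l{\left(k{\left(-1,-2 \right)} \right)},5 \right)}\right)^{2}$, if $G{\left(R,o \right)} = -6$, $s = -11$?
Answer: $1444$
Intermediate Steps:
$k{\left(v,H \right)} = 0$
$l{\left(M \right)} = M^{\frac{3}{2}}$
$Z = 44$ ($Z = \left(-4\right) \left(-11\right) = 44$)
$\left(Z + G{\left(l{\left(k{\left(-1,-2 \right)} \right)},5 \right)}\right)^{2} = \left(44 - 6\right)^{2} = 38^{2} = 1444$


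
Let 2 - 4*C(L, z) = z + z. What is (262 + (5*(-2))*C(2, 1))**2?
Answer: 68644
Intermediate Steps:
C(L, z) = 1/2 - z/2 (C(L, z) = 1/2 - (z + z)/4 = 1/2 - z/2)
(262 + (5*(-2))*C(2, 1))**2 = (262 + (5*(-2))*(1/2 - 1/2*1))**2 = (262 - 10*(1/2 - 1/2))**2 = (262 - 10*0)**2 = (262 + 0)**2 = 262**2 = 68644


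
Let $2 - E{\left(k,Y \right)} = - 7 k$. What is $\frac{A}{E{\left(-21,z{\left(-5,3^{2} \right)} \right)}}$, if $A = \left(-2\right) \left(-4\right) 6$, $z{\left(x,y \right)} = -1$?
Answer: $- \frac{48}{145} \approx -0.33103$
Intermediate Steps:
$E{\left(k,Y \right)} = 2 + 7 k$ ($E{\left(k,Y \right)} = 2 - - 7 k = 2 + 7 k$)
$A = 48$ ($A = 8 \cdot 6 = 48$)
$\frac{A}{E{\left(-21,z{\left(-5,3^{2} \right)} \right)}} = \frac{48}{2 + 7 \left(-21\right)} = \frac{48}{2 - 147} = \frac{48}{-145} = 48 \left(- \frac{1}{145}\right) = - \frac{48}{145}$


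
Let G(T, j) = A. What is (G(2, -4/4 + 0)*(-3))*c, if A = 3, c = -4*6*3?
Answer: 648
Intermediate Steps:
c = -72 (c = -24*3 = -72)
G(T, j) = 3
(G(2, -4/4 + 0)*(-3))*c = (3*(-3))*(-72) = -9*(-72) = 648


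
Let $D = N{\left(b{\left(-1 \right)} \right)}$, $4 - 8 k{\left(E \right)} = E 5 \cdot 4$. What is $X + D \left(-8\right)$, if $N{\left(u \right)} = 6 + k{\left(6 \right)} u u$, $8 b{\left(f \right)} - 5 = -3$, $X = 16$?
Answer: $- \frac{99}{4} \approx -24.75$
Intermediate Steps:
$k{\left(E \right)} = \frac{1}{2} - \frac{5 E}{2}$ ($k{\left(E \right)} = \frac{1}{2} - \frac{E 5 \cdot 4}{8} = \frac{1}{2} - \frac{5 E 4}{8} = \frac{1}{2} - \frac{20 E}{8} = \frac{1}{2} - \frac{5 E}{2}$)
$b{\left(f \right)} = \frac{1}{4}$ ($b{\left(f \right)} = \frac{5}{8} + \frac{1}{8} \left(-3\right) = \frac{5}{8} - \frac{3}{8} = \frac{1}{4}$)
$N{\left(u \right)} = 6 - \frac{29 u^{2}}{2}$ ($N{\left(u \right)} = 6 + \left(\frac{1}{2} - 15\right) u u = 6 + \left(\frac{1}{2} - 15\right) u^{2} = 6 - \frac{29 u^{2}}{2}$)
$D = \frac{163}{32}$ ($D = 6 - \frac{29}{2 \cdot 16} = 6 - \frac{29}{32} = \frac{163}{32} \approx 5.0938$)
$X + D \left(-8\right) = 16 + \frac{163}{32} \left(-8\right) = 16 - \frac{163}{4} = - \frac{99}{4}$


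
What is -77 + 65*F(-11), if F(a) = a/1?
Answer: -792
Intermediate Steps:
F(a) = a (F(a) = a*1 = a)
-77 + 65*F(-11) = -77 + 65*(-11) = -77 - 715 = -792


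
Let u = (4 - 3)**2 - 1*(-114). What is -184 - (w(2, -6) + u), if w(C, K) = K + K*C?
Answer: -281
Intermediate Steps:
w(C, K) = K + C*K
u = 115 (u = 1**2 + 114 = 1 + 114 = 115)
-184 - (w(2, -6) + u) = -184 - (-6*(1 + 2) + 115) = -184 - (-6*3 + 115) = -184 - (-18 + 115) = -184 - 1*97 = -184 - 97 = -281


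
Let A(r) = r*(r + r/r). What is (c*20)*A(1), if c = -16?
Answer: -640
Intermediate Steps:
A(r) = r*(1 + r) (A(r) = r*(r + 1) = r*(1 + r))
(c*20)*A(1) = (-16*20)*(1*(1 + 1)) = -320*2 = -640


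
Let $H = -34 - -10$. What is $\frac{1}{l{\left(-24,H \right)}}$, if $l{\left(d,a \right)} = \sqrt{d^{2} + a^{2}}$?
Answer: $\frac{\sqrt{2}}{48} \approx 0.029463$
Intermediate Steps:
$H = -24$ ($H = -34 + 10 = -24$)
$l{\left(d,a \right)} = \sqrt{a^{2} + d^{2}}$
$\frac{1}{l{\left(-24,H \right)}} = \frac{1}{\sqrt{\left(-24\right)^{2} + \left(-24\right)^{2}}} = \frac{1}{\sqrt{576 + 576}} = \frac{1}{\sqrt{1152}} = \frac{1}{24 \sqrt{2}} = \frac{\sqrt{2}}{48}$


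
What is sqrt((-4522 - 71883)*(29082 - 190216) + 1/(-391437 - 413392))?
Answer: sqrt(7974733921593998153241)/804829 ≈ 1.1096e+5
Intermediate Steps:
sqrt((-4522 - 71883)*(29082 - 190216) + 1/(-391437 - 413392)) = sqrt(-76405*(-161134) + 1/(-804829)) = sqrt(12311443270 - 1/804829) = sqrt(9908606575550829/804829) = sqrt(7974733921593998153241)/804829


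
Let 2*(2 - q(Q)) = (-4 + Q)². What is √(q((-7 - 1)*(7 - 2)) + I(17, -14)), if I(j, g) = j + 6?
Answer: I*√943 ≈ 30.708*I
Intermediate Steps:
I(j, g) = 6 + j
q(Q) = 2 - (-4 + Q)²/2
√(q((-7 - 1)*(7 - 2)) + I(17, -14)) = √((2 - (-4 + (-7 - 1)*(7 - 2))²/2) + (6 + 17)) = √((2 - (-4 - 8*5)²/2) + 23) = √((2 - (-4 - 40)²/2) + 23) = √((2 - ½*(-44)²) + 23) = √((2 - ½*1936) + 23) = √((2 - 968) + 23) = √(-966 + 23) = √(-943) = I*√943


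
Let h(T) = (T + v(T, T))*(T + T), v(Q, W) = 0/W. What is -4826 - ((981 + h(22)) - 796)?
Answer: -5979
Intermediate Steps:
v(Q, W) = 0
h(T) = 2*T² (h(T) = (T + 0)*(T + T) = T*(2*T) = 2*T²)
-4826 - ((981 + h(22)) - 796) = -4826 - ((981 + 2*22²) - 796) = -4826 - ((981 + 2*484) - 796) = -4826 - ((981 + 968) - 796) = -4826 - (1949 - 796) = -4826 - 1*1153 = -4826 - 1153 = -5979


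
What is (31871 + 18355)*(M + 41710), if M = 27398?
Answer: 3471018408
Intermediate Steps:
(31871 + 18355)*(M + 41710) = (31871 + 18355)*(27398 + 41710) = 50226*69108 = 3471018408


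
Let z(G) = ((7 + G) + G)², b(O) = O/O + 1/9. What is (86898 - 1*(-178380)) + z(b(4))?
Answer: 21494407/81 ≈ 2.6536e+5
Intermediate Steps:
b(O) = 10/9 (b(O) = 1 + 1*(⅑) = 1 + ⅑ = 10/9)
z(G) = (7 + 2*G)²
(86898 - 1*(-178380)) + z(b(4)) = (86898 - 1*(-178380)) + (7 + 2*(10/9))² = (86898 + 178380) + (7 + 20/9)² = 265278 + (83/9)² = 265278 + 6889/81 = 21494407/81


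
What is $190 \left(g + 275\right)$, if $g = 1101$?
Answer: $261440$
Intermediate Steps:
$190 \left(g + 275\right) = 190 \left(1101 + 275\right) = 190 \cdot 1376 = 261440$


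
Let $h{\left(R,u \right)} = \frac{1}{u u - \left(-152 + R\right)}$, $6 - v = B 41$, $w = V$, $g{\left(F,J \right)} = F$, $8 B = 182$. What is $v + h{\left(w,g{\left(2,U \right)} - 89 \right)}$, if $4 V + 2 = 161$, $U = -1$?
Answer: $- \frac{113897559}{122900} \approx -926.75$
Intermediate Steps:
$B = \frac{91}{4}$ ($B = \frac{1}{8} \cdot 182 = \frac{91}{4} \approx 22.75$)
$V = \frac{159}{4}$ ($V = - \frac{1}{2} + \frac{1}{4} \cdot 161 = - \frac{1}{2} + \frac{161}{4} = \frac{159}{4} \approx 39.75$)
$w = \frac{159}{4} \approx 39.75$
$v = - \frac{3707}{4}$ ($v = 6 - \frac{91}{4} \cdot 41 = 6 - \frac{3731}{4} = - \frac{3707}{4} \approx -926.75$)
$h{\left(R,u \right)} = \frac{1}{152 + u^{2} - R}$ ($h{\left(R,u \right)} = \frac{1}{u^{2} - \left(-152 + R\right)} = \frac{1}{152 + u^{2} - R}$)
$v + h{\left(w,g{\left(2,U \right)} - 89 \right)} = - \frac{3707}{4} + \frac{1}{152 + \left(2 - 89\right)^{2} - \frac{159}{4}} = - \frac{3707}{4} + \frac{1}{152 + \left(-87\right)^{2} - \frac{159}{4}} = - \frac{3707}{4} + \frac{1}{152 + 7569 - \frac{159}{4}} = - \frac{3707}{4} + \frac{1}{\frac{30725}{4}} = - \frac{3707}{4} + \frac{4}{30725} = - \frac{113897559}{122900}$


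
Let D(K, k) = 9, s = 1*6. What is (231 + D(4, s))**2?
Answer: 57600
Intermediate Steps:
s = 6
(231 + D(4, s))**2 = (231 + 9)**2 = 240**2 = 57600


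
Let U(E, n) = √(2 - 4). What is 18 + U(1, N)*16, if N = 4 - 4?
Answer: 18 + 16*I*√2 ≈ 18.0 + 22.627*I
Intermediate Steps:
N = 0
U(E, n) = I*√2 (U(E, n) = √(-2) = I*√2)
18 + U(1, N)*16 = 18 + (I*√2)*16 = 18 + 16*I*√2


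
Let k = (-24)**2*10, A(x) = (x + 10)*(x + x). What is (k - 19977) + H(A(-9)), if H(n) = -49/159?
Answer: -2260552/159 ≈ -14217.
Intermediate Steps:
A(x) = 2*x*(10 + x) (A(x) = (10 + x)*(2*x) = 2*x*(10 + x))
k = 5760 (k = 576*10 = 5760)
H(n) = -49/159 (H(n) = -49*1/159 = -49/159)
(k - 19977) + H(A(-9)) = (5760 - 19977) - 49/159 = -14217 - 49/159 = -2260552/159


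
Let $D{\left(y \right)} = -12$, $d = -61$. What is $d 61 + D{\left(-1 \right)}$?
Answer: $-3733$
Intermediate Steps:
$d 61 + D{\left(-1 \right)} = \left(-61\right) 61 - 12 = -3721 - 12 = -3733$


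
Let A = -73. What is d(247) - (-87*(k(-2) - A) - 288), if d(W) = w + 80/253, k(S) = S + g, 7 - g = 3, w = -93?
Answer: 1700240/253 ≈ 6720.3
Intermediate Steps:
g = 4 (g = 7 - 1*3 = 7 - 3 = 4)
k(S) = 4 + S (k(S) = S + 4 = 4 + S)
d(W) = -23449/253 (d(W) = -93 + 80/253 = -23449/253)
d(247) - (-87*(k(-2) - A) - 288) = -23449/253 - (-87*((4 - 2) - 1*(-73)) - 288) = -23449/253 - (-87*(2 + 73) - 288) = -23449/253 - (-87*75 - 288) = -23449/253 - (-6525 - 288) = -23449/253 - 1*(-6813) = -23449/253 + 6813 = 1700240/253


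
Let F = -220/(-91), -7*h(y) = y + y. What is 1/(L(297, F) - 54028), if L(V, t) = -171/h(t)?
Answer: -440/23663393 ≈ -1.8594e-5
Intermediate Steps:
h(y) = -2*y/7 (h(y) = -(y + y)/7 = -2*y/7)
F = 220/91 (F = -220*(-1/91) = 220/91 ≈ 2.4176)
L(V, t) = 1197/(2*t) (L(V, t) = -171*(-7/(2*t)) = -(-1197)/(2*t) = 1197/(2*t))
1/(L(297, F) - 54028) = 1/(1197/(2*(220/91)) - 54028) = 1/((1197/2)*(91/220) - 54028) = 1/(108927/440 - 54028) = 1/(-23663393/440) = -440/23663393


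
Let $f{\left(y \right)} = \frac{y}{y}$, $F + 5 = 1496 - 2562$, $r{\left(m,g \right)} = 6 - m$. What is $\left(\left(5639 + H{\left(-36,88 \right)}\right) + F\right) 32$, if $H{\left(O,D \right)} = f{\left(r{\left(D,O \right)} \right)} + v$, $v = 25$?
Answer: $147008$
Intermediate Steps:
$F = -1071$ ($F = -5 + \left(1496 - 2562\right) = -5 - 1066 = -1071$)
$f{\left(y \right)} = 1$
$H{\left(O,D \right)} = 26$ ($H{\left(O,D \right)} = 1 + 25 = 26$)
$\left(\left(5639 + H{\left(-36,88 \right)}\right) + F\right) 32 = \left(\left(5639 + 26\right) - 1071\right) 32 = \left(5665 - 1071\right) 32 = 4594 \cdot 32 = 147008$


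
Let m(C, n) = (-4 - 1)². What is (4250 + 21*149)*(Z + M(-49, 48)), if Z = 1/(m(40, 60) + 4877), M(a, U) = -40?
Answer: -1446866941/4902 ≈ -2.9516e+5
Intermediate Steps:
m(C, n) = 25 (m(C, n) = (-5)² = 25)
Z = 1/4902 (Z = 1/(25 + 4877) = 1/4902 ≈ 0.00020400)
(4250 + 21*149)*(Z + M(-49, 48)) = (4250 + 21*149)*(1/4902 - 40) = (4250 + 3129)*(-196079/4902) = 7379*(-196079/4902) = -1446866941/4902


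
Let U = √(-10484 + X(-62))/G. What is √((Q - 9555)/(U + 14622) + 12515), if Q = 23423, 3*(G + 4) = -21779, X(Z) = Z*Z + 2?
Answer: √3*√((3987931642618 - 37545*I*√6638)/(106209334 - I*√6638))/3 ≈ 111.87 + 3.2516e-9*I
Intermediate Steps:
X(Z) = 2 + Z² (X(Z) = Z² + 2 = 2 + Z²)
G = -21791/3 (G = -4 + (⅓)*(-21779) = -4 - 21779/3 = -21791/3 ≈ -7263.7)
U = -3*I*√6638/21791 (U = √(-10484 + (2 + (-62)²))/(-21791/3) = √(-10484 + (2 + 3844))*(-3/21791) = √(-10484 + 3846)*(-3/21791) = √(-6638)*(-3/21791) = (I*√6638)*(-3/21791) = -3*I*√6638/21791 ≈ -0.011217*I)
√((Q - 9555)/(U + 14622) + 12515) = √((23423 - 9555)/(-3*I*√6638/21791 + 14622) + 12515) = √(13868/(14622 - 3*I*√6638/21791) + 12515) = √(12515 + 13868/(14622 - 3*I*√6638/21791))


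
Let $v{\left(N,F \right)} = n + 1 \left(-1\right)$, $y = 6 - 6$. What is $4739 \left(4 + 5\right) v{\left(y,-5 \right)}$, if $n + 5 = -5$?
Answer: $-469161$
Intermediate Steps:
$n = -10$ ($n = -5 - 5 = -10$)
$y = 0$ ($y = 6 - 6 = 0$)
$v{\left(N,F \right)} = -11$ ($v{\left(N,F \right)} = -10 + 1 \left(-1\right) = -10 - 1 = -11$)
$4739 \left(4 + 5\right) v{\left(y,-5 \right)} = 4739 \left(4 + 5\right) \left(-11\right) = 4739 \cdot 9 \left(-11\right) = 4739 \left(-99\right) = -469161$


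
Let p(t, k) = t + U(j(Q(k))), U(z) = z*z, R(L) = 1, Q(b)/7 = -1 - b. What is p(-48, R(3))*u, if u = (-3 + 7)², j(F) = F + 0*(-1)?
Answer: 2368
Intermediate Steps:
Q(b) = -7 - 7*b (Q(b) = 7*(-1 - b) = -7 - 7*b)
j(F) = F (j(F) = F + 0 = F)
U(z) = z²
p(t, k) = t + (-7 - 7*k)²
u = 16 (u = 4² = 16)
p(-48, R(3))*u = (-48 + 49*(1 + 1)²)*16 = (-48 + 49*2²)*16 = (-48 + 49*4)*16 = (-48 + 196)*16 = 148*16 = 2368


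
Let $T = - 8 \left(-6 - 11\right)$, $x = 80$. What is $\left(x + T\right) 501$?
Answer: $108216$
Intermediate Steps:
$T = 136$ ($T = \left(-8\right) \left(-17\right) = 136$)
$\left(x + T\right) 501 = \left(80 + 136\right) 501 = 216 \cdot 501 = 108216$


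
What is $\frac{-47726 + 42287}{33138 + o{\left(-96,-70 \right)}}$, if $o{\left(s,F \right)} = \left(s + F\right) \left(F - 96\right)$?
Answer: $- \frac{5439}{60694} \approx -0.089613$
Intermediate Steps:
$o{\left(s,F \right)} = \left(-96 + F\right) \left(F + s\right)$ ($o{\left(s,F \right)} = \left(F + s\right) \left(-96 + F\right) = \left(-96 + F\right) \left(F + s\right)$)
$\frac{-47726 + 42287}{33138 + o{\left(-96,-70 \right)}} = \frac{-47726 + 42287}{33138 - \left(-22656 - 4900\right)} = - \frac{5439}{33138 + \left(4900 + 6720 + 9216 + 6720\right)} = - \frac{5439}{33138 + 27556} = - \frac{5439}{60694}$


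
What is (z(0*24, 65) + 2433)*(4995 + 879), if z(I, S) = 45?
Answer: 14555772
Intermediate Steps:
(z(0*24, 65) + 2433)*(4995 + 879) = (45 + 2433)*(4995 + 879) = 2478*5874 = 14555772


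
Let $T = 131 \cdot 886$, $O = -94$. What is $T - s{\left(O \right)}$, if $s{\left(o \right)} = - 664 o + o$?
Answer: $53744$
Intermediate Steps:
$s{\left(o \right)} = - 663 o$
$T = 116066$
$T - s{\left(O \right)} = 116066 - \left(-663\right) \left(-94\right) = 116066 - 62322 = 53744$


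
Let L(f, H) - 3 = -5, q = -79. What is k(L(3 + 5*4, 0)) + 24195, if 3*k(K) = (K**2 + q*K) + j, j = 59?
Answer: 72806/3 ≈ 24269.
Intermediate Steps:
L(f, H) = -2 (L(f, H) = 3 - 5 = -2)
k(K) = 59/3 - 79*K/3 + K**2/3 (k(K) = ((K**2 - 79*K) + 59)/3 = (59 + K**2 - 79*K)/3 = 59/3 - 79*K/3 + K**2/3)
k(L(3 + 5*4, 0)) + 24195 = (59/3 - 79/3*(-2) + (1/3)*(-2)**2) + 24195 = (59/3 + 158/3 + (1/3)*4) + 24195 = (59/3 + 158/3 + 4/3) + 24195 = 221/3 + 24195 = 72806/3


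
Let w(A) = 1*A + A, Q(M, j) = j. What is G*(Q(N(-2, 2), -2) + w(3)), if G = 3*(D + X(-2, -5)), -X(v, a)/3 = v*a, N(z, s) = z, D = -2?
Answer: -384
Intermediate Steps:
w(A) = 2*A (w(A) = A + A = 2*A)
X(v, a) = -3*a*v (X(v, a) = -3*v*a = -3*a*v)
G = -96 (G = 3*(-2 - 3*(-5)*(-2)) = 3*(-2 - 30) = 3*(-32) = -96)
G*(Q(N(-2, 2), -2) + w(3)) = -96*(-2 + 2*3) = -96*(-2 + 6) = -96*4 = -384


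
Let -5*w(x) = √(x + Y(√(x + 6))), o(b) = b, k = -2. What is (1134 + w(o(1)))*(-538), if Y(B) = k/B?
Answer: -610092 + 538*√(49 - 14*√7)/35 ≈ -6.1004e+5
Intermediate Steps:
Y(B) = -2/B
w(x) = -√(x - 2/√(6 + x))/5 (w(x) = -√(x - 2/√(x + 6))/5 = -√(x - 2/√(6 + x))/5)
(1134 + w(o(1)))*(-538) = (1134 - √(1 - 2/√(6 + 1))/5)*(-538) = (1134 - √(1 - 2*√7/7)/5)*(-538) = -610092 + 538*√(1 - 2*√7/7)/5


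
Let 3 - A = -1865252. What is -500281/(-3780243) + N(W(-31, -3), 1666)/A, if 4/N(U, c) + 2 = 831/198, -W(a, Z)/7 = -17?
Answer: 135307985299127/1022411987759925 ≈ 0.13234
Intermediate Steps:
A = 1865255 (A = 3 - 1*(-1865252) = 3 + 1865252 = 1865255)
W(a, Z) = 119 (W(a, Z) = -7*(-17) = 119)
N(U, c) = 264/145 (N(U, c) = 4/(-2 + 831/198) = 4/(-2 + 831*(1/198)) = 4/(-2 + 277/66) = 4/(145/66) = 4*(66/145) = 264/145)
-500281/(-3780243) + N(W(-31, -3), 1666)/A = -500281/(-3780243) + (264/145)/1865255 = -500281*(-1/3780243) + (264/145)*(1/1865255) = 500281/3780243 + 264/270461975 = 135307985299127/1022411987759925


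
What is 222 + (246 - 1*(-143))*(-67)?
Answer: -25841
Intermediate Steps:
222 + (246 - 1*(-143))*(-67) = 222 + (246 + 143)*(-67) = 222 + 389*(-67) = 222 - 26063 = -25841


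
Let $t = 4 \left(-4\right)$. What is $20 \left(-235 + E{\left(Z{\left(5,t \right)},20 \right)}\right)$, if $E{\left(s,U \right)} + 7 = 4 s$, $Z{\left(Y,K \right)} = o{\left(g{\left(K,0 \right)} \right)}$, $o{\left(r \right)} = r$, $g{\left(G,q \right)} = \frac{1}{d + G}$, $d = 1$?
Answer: $- \frac{14536}{3} \approx -4845.3$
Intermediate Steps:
$g{\left(G,q \right)} = \frac{1}{1 + G}$
$t = -16$
$Z{\left(Y,K \right)} = \frac{1}{1 + K}$
$E{\left(s,U \right)} = -7 + 4 s$
$20 \left(-235 + E{\left(Z{\left(5,t \right)},20 \right)}\right) = 20 \left(-235 - \left(7 - \frac{4}{1 - 16}\right)\right) = 20 \left(-235 - \left(7 - \frac{4}{-15}\right)\right) = 20 \left(-235 + \left(-7 + 4 \left(- \frac{1}{15}\right)\right)\right) = 20 \left(-235 - \frac{109}{15}\right) = 20 \left(- \frac{3634}{15}\right) = - \frac{14536}{3}$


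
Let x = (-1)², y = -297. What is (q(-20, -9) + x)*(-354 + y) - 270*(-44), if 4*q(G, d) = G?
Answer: 14484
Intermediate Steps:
q(G, d) = G/4
x = 1
(q(-20, -9) + x)*(-354 + y) - 270*(-44) = ((¼)*(-20) + 1)*(-354 - 297) - 270*(-44) = (-5 + 1)*(-651) + 11880 = -4*(-651) + 11880 = 2604 + 11880 = 14484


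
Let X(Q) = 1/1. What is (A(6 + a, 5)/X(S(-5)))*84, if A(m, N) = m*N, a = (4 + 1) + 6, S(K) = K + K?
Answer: 7140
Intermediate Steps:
S(K) = 2*K
X(Q) = 1
a = 11 (a = 5 + 6 = 11)
A(m, N) = N*m
(A(6 + a, 5)/X(S(-5)))*84 = ((5*(6 + 11))/1)*84 = ((5*17)*1)*84 = (85*1)*84 = 85*84 = 7140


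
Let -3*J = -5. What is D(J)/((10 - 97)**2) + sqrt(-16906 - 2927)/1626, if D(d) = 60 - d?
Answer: 175/22707 + I*sqrt(19833)/1626 ≈ 0.0077069 + 0.086611*I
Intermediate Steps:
J = 5/3 (J = -1/3*(-5) = 5/3 ≈ 1.6667)
D(J)/((10 - 97)**2) + sqrt(-16906 - 2927)/1626 = (60 - 1*5/3)/((10 - 97)**2) + sqrt(-16906 - 2927)/1626 = (60 - 5/3)/((-87)**2) + sqrt(-19833)*(1/1626) = (175/3)/7569 + (I*sqrt(19833))*(1/1626) = (175/3)*(1/7569) + I*sqrt(19833)/1626 = 175/22707 + I*sqrt(19833)/1626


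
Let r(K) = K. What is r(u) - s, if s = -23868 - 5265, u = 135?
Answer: 29268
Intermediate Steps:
s = -29133
r(u) - s = 135 - 1*(-29133) = 135 + 29133 = 29268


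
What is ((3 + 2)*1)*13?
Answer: 65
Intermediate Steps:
((3 + 2)*1)*13 = (5*1)*13 = 5*13 = 65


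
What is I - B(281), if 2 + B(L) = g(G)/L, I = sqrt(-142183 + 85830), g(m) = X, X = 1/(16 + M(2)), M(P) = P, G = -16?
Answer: 10115/5058 + I*sqrt(56353) ≈ 1.9998 + 237.39*I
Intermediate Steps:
X = 1/18 (X = 1/(16 + 2) = 1/18 ≈ 0.055556)
g(m) = 1/18
I = I*sqrt(56353) (I = sqrt(-56353) = I*sqrt(56353) ≈ 237.39*I)
B(L) = -2 + 1/(18*L)
I - B(281) = I*sqrt(56353) - (-2 + (1/18)/281) = I*sqrt(56353) - (-2 + (1/18)*(1/281)) = I*sqrt(56353) - (-2 + 1/5058) = I*sqrt(56353) - 1*(-10115/5058) = I*sqrt(56353) + 10115/5058 = 10115/5058 + I*sqrt(56353)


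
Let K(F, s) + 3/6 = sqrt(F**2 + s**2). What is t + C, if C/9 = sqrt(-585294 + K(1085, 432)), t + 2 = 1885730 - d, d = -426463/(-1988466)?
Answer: 3749705586785/1988466 + 9*sqrt(-2341178 + 4*sqrt(1363849))/2 ≈ 1.8857e+6 + 6878.5*I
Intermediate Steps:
K(F, s) = -1/2 + sqrt(F**2 + s**2)
d = 426463/1988466 (d = -426463*(-1/1988466) = 426463/1988466 ≈ 0.21447)
t = 3749705586785/1988466 (t = -2 + (1885730 - 1*426463/1988466) = -2 + (1885730 - 426463/1988466) = -2 + 3749709563717/1988466 = 3749705586785/1988466 ≈ 1.8857e+6)
C = 9*sqrt(-1170589/2 + sqrt(1363849)) (C = 9*sqrt(-585294 + (-1/2 + sqrt(1085**2 + 432**2))) = 9*sqrt(-585294 + (-1/2 + sqrt(1177225 + 186624))) = 9*sqrt(-585294 + (-1/2 + sqrt(1363849))) = 9*sqrt(-1170589/2 + sqrt(1363849)) ≈ 6878.5*I)
t + C = 3749705586785/1988466 + 9*sqrt(-2341178 + 4*sqrt(1363849))/2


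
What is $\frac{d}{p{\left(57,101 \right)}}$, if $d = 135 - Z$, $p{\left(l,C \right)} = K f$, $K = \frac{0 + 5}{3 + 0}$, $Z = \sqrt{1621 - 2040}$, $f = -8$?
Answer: $- \frac{81}{8} + \frac{3 i \sqrt{419}}{40} \approx -10.125 + 1.5352 i$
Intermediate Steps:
$Z = i \sqrt{419}$ ($Z = \sqrt{-419} = i \sqrt{419} \approx 20.469 i$)
$K = \frac{5}{3} \approx 1.6667$
$p{\left(l,C \right)} = - \frac{40}{3}$ ($p{\left(l,C \right)} = \frac{5}{3} \left(-8\right) = - \frac{40}{3}$)
$d = 135 - i \sqrt{419} \approx 135.0 - 20.469 i$
$\frac{d}{p{\left(57,101 \right)}} = \frac{135 - i \sqrt{419}}{- \frac{40}{3}} = \left(135 - i \sqrt{419}\right) \left(- \frac{3}{40}\right) = - \frac{81}{8} + \frac{3 i \sqrt{419}}{40}$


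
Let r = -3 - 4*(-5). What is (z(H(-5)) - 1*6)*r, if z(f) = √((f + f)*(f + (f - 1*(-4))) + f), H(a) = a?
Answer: -102 + 17*√55 ≈ 24.075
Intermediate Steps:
r = 17 (r = -3 + 20 = 17)
z(f) = √(f + 2*f*(4 + 2*f)) (z(f) = √((2*f)*(f + (f + 4)) + f) = √((2*f)*(f + (4 + f)) + f) = √((2*f)*(4 + 2*f) + f) = √(2*f*(4 + 2*f) + f) = √(f + 2*f*(4 + 2*f)))
(z(H(-5)) - 1*6)*r = (√(-5*(9 + 4*(-5))) - 1*6)*17 = (√(-5*(9 - 20)) - 6)*17 = (√(-5*(-11)) - 6)*17 = (√55 - 6)*17 = (-6 + √55)*17 = -102 + 17*√55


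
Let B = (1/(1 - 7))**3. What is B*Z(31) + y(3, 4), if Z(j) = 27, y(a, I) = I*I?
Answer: 127/8 ≈ 15.875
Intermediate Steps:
y(a, I) = I**2
B = -1/216 (B = (1/(-6))**3 = (-1/6)**3 = -1/216 ≈ -0.0046296)
B*Z(31) + y(3, 4) = -1/216*27 + 4**2 = -1/8 + 16 = 127/8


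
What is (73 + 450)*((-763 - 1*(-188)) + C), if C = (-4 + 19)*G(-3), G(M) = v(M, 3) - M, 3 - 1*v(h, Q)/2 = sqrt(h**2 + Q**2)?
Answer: -230120 - 47070*sqrt(2) ≈ -2.9669e+5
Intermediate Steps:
v(h, Q) = 6 - 2*sqrt(Q**2 + h**2) (v(h, Q) = 6 - 2*sqrt(h**2 + Q**2) = 6 - 2*sqrt(Q**2 + h**2))
G(M) = 6 - M - 2*sqrt(9 + M**2) (G(M) = (6 - 2*sqrt(3**2 + M**2)) - M = (6 - 2*sqrt(9 + M**2)) - M = 6 - M - 2*sqrt(9 + M**2))
C = 135 - 90*sqrt(2) (C = (-4 + 19)*(6 - 1*(-3) - 2*sqrt(9 + (-3)**2)) = 15*(6 + 3 - 2*sqrt(9 + 9)) = 15*(6 + 3 - 6*sqrt(2)) = 15*(9 - 6*sqrt(2)) = 135 - 90*sqrt(2) ≈ 7.7208)
(73 + 450)*((-763 - 1*(-188)) + C) = (73 + 450)*((-763 - 1*(-188)) + (135 - 90*sqrt(2))) = 523*((-763 + 188) + (135 - 90*sqrt(2))) = 523*(-575 + (135 - 90*sqrt(2))) = 523*(-440 - 90*sqrt(2)) = -230120 - 47070*sqrt(2)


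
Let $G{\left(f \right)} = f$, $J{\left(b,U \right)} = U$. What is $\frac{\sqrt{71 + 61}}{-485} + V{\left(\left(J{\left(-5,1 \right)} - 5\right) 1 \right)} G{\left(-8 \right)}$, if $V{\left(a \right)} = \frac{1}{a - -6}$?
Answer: $-4 - \frac{2 \sqrt{33}}{485} \approx -4.0237$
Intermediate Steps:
$V{\left(a \right)} = \frac{1}{6 + a}$ ($V{\left(a \right)} = \frac{1}{a + 6} = \frac{1}{6 + a}$)
$\frac{\sqrt{71 + 61}}{-485} + V{\left(\left(J{\left(-5,1 \right)} - 5\right) 1 \right)} G{\left(-8 \right)} = \frac{\sqrt{71 + 61}}{-485} + \frac{1}{6 + \left(1 - 5\right) 1} \left(-8\right) = \sqrt{132} \left(- \frac{1}{485}\right) + \frac{1}{6 - 4} \left(-8\right) = 2 \sqrt{33} \left(- \frac{1}{485}\right) + \frac{1}{6 - 4} \left(-8\right) = - \frac{2 \sqrt{33}}{485} + \frac{1}{2} \left(-8\right) = - \frac{2 \sqrt{33}}{485} - 4 = -4 - \frac{2 \sqrt{33}}{485}$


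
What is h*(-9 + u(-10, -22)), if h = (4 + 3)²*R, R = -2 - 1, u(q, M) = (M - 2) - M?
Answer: 1617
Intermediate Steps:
u(q, M) = -2 (u(q, M) = (-2 + M) - M = -2)
R = -3
h = -147 (h = (4 + 3)²*(-3) = 7²*(-3) = 49*(-3) = -147)
h*(-9 + u(-10, -22)) = -147*(-9 - 2) = -147*(-11) = 1617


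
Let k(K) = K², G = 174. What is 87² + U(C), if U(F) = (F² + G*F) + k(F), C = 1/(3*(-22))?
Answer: 16479541/2178 ≈ 7566.4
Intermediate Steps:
C = -1/66 (C = 1/(-66) = -1/66 ≈ -0.015152)
U(F) = 2*F² + 174*F (U(F) = (F² + 174*F) + F² = 2*F² + 174*F)
87² + U(C) = 87² + 2*(-1/66)*(87 - 1/66) = 7569 + 2*(-1/66)*(5741/66) = 7569 - 5741/2178 = 16479541/2178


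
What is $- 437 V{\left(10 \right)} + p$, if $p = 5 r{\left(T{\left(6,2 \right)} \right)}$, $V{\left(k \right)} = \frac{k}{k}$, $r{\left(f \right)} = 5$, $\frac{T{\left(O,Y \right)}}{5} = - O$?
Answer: $-412$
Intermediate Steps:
$T{\left(O,Y \right)} = - 5 O$ ($T{\left(O,Y \right)} = 5 \left(- O\right) = - 5 O$)
$V{\left(k \right)} = 1$
$p = 25$ ($p = 5 \cdot 5 = 25$)
$- 437 V{\left(10 \right)} + p = \left(-437\right) 1 + 25 = -437 + 25 = -412$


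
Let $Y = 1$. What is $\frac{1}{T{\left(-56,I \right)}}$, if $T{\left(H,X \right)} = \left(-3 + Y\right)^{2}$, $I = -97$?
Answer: $\frac{1}{4} \approx 0.25$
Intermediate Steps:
$T{\left(H,X \right)} = 4$ ($T{\left(H,X \right)} = \left(-3 + 1\right)^{2} = \left(-2\right)^{2} = 4$)
$\frac{1}{T{\left(-56,I \right)}} = \frac{1}{4}$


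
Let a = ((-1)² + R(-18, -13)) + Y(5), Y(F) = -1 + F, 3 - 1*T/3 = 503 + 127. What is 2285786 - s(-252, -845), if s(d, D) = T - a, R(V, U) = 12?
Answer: 2287684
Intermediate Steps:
T = -1881 (T = 9 - 3*(503 + 127) = 9 - 3*630 = 9 - 1890 = -1881)
a = 17 (a = ((-1)² + 12) + (-1 + 5) = (1 + 12) + 4 = 13 + 4 = 17)
s(d, D) = -1898 (s(d, D) = -1881 - 1*17 = -1881 - 17 = -1898)
2285786 - s(-252, -845) = 2285786 - 1*(-1898) = 2285786 + 1898 = 2287684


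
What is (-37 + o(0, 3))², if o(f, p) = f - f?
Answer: 1369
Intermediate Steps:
o(f, p) = 0
(-37 + o(0, 3))² = (-37 + 0)² = (-37)² = 1369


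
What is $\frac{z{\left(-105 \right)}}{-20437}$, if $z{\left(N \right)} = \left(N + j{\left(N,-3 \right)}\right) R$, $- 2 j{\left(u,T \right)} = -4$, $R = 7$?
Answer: $\frac{721}{20437} \approx 0.035279$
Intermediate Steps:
$j{\left(u,T \right)} = 2$ ($j{\left(u,T \right)} = \left(- \frac{1}{2}\right) \left(-4\right) = 2$)
$z{\left(N \right)} = 14 + 7 N$ ($z{\left(N \right)} = \left(N + 2\right) 7 = \left(2 + N\right) 7 = 14 + 7 N$)
$\frac{z{\left(-105 \right)}}{-20437} = \frac{14 + 7 \left(-105\right)}{-20437} = \left(14 - 735\right) \left(- \frac{1}{20437}\right) = \left(-721\right) \left(- \frac{1}{20437}\right) = \frac{721}{20437}$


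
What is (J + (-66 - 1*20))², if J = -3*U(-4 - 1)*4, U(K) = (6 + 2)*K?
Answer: 155236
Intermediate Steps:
U(K) = 8*K
J = 480 (J = -24*(-4 - 1)*4 = -24*(-5)*4 = -3*(-40)*4 = 120*4 = 480)
(J + (-66 - 1*20))² = (480 + (-66 - 1*20))² = (480 + (-66 - 20))² = (480 - 86)² = 394² = 155236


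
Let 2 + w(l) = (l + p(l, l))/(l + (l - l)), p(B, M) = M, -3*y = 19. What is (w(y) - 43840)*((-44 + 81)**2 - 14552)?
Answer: 577942720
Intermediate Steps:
y = -19/3 (y = -1/3*19 = -19/3 ≈ -6.3333)
w(l) = 0 (w(l) = -2 + (l + l)/(l + (l - l)) = -2 + (2*l)/(l + 0) = -2 + (2*l)/l = -2 + 2 = 0)
(w(y) - 43840)*((-44 + 81)**2 - 14552) = (0 - 43840)*((-44 + 81)**2 - 14552) = -43840*(37**2 - 14552) = -43840*(1369 - 14552) = -43840*(-13183) = 577942720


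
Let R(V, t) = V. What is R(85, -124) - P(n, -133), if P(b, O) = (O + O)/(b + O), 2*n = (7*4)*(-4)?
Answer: 2257/27 ≈ 83.593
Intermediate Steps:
n = -56 (n = ((7*4)*(-4))/2 = (28*(-4))/2 = (½)*(-112) = -56)
P(b, O) = 2*O/(O + b) (P(b, O) = (2*O)/(O + b) = 2*O/(O + b))
R(85, -124) - P(n, -133) = 85 - 2*(-133)/(-133 - 56) = 85 - 2*(-133)/(-189) = 85 - 2*(-133)*(-1)/189 = 85 - 1*38/27 = 85 - 38/27 = 2257/27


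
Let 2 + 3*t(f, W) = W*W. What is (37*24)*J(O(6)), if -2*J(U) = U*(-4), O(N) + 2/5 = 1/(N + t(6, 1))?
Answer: -33744/85 ≈ -396.99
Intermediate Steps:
t(f, W) = -⅔ + W²/3 (t(f, W) = -⅔ + (W*W)/3 = -⅔ + W²/3)
O(N) = -⅖ + 1/(-⅓ + N) (O(N) = -⅖ + 1/(N + (-⅔ + (⅓)*1²)) = -⅖ + 1/(N + (-⅔ + (⅓)*1)) = -⅖ + 1/(N + (-⅔ + ⅓)) = -⅖ + 1/(N - ⅓) = -⅖ + 1/(-⅓ + N))
J(U) = 2*U (J(U) = -U*(-4)/2 = -(-2)*U = 2*U)
(37*24)*J(O(6)) = (37*24)*(2*((17 - 6*6)/(5*(-1 + 3*6)))) = 888*(2*((17 - 36)/(5*(-1 + 18)))) = 888*(2*((⅕)*(-19)/17)) = 888*(2*((⅕)*(1/17)*(-19))) = 888*(2*(-19/85)) = 888*(-38/85) = -33744/85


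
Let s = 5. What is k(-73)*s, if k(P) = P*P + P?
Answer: 26280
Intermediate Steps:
k(P) = P + P² (k(P) = P² + P = P + P²)
k(-73)*s = -73*(1 - 73)*5 = -73*(-72)*5 = 5256*5 = 26280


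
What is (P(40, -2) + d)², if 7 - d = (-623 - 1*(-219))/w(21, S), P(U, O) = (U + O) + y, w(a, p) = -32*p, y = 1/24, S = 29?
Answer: 240963529/121104 ≈ 1989.7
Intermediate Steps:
y = 1/24 ≈ 0.041667
P(U, O) = 1/24 + O + U (P(U, O) = (U + O) + 1/24 = (O + U) + 1/24 = 1/24 + O + U)
d = 1523/232 (d = 7 - (-623 - 1*(-219))/((-32*29)) = 7 - (-623 + 219)/(-928) = 7 - (-404)*(-1)/928 = 7 - 1*101/232 = 7 - 101/232 = 1523/232 ≈ 6.5647)
(P(40, -2) + d)² = ((1/24 - 2 + 40) + 1523/232)² = (913/24 + 1523/232)² = (15523/348)² = 240963529/121104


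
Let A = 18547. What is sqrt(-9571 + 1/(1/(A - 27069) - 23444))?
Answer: I*sqrt(382035576352397549549)/199789769 ≈ 97.832*I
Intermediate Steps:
sqrt(-9571 + 1/(1/(A - 27069) - 23444)) = sqrt(-9571 + 1/(1/(18547 - 27069) - 23444)) = sqrt(-9571 + 1/(1/(-8522) - 23444)) = sqrt(-9571 + 1/(-1/8522 - 23444)) = sqrt(-9571 + 1/(-199789769/8522)) = sqrt(-9571 - 8522/199789769) = sqrt(-1912187887621/199789769) = I*sqrt(382035576352397549549)/199789769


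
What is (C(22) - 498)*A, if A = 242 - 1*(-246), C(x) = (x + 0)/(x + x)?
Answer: -242780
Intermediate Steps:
C(x) = ½ (C(x) = x/((2*x)) = x*(1/(2*x)) = ½)
A = 488 (A = 242 + 246 = 488)
(C(22) - 498)*A = (½ - 498)*488 = -995/2*488 = -242780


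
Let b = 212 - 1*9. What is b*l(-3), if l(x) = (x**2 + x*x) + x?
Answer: 3045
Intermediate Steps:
l(x) = x + 2*x**2 (l(x) = (x**2 + x**2) + x = 2*x**2 + x = x + 2*x**2)
b = 203 (b = 212 - 9 = 203)
b*l(-3) = 203*(-3*(1 + 2*(-3))) = 203*(-3*(1 - 6)) = 203*(-3*(-5)) = 203*15 = 3045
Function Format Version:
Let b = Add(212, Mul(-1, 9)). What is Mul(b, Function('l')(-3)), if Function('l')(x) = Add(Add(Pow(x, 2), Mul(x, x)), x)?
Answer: 3045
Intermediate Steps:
Function('l')(x) = Add(x, Mul(2, Pow(x, 2))) (Function('l')(x) = Add(Add(Pow(x, 2), Pow(x, 2)), x) = Add(Mul(2, Pow(x, 2)), x) = Add(x, Mul(2, Pow(x, 2))))
b = 203 (b = Add(212, -9) = 203)
Mul(b, Function('l')(-3)) = Mul(203, Mul(-3, Add(1, Mul(2, -3)))) = Mul(203, Mul(-3, Add(1, -6))) = Mul(203, Mul(-3, -5)) = Mul(203, 15) = 3045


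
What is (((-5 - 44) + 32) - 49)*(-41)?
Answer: 2706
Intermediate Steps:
(((-5 - 44) + 32) - 49)*(-41) = ((-49 + 32) - 49)*(-41) = (-17 - 49)*(-41) = -66*(-41) = 2706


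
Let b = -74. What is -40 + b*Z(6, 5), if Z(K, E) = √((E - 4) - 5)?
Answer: -40 - 148*I ≈ -40.0 - 148.0*I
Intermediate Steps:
Z(K, E) = √(-9 + E) (Z(K, E) = √((-4 + E) - 5) = √(-9 + E))
-40 + b*Z(6, 5) = -40 - 74*√(-9 + 5) = -40 - 148*I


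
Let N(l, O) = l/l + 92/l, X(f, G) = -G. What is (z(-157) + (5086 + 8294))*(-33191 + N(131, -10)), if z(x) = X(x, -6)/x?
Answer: -9133219259892/20567 ≈ -4.4407e+8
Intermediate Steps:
z(x) = 6/x (z(x) = (-1*(-6))/x = 6/x)
N(l, O) = 1 + 92/l
(z(-157) + (5086 + 8294))*(-33191 + N(131, -10)) = (6/(-157) + (5086 + 8294))*(-33191 + (92 + 131)/131) = (6*(-1/157) + 13380)*(-33191 + (1/131)*223) = (-6/157 + 13380)*(-33191 + 223/131) = (2100654/157)*(-4347798/131) = -9133219259892/20567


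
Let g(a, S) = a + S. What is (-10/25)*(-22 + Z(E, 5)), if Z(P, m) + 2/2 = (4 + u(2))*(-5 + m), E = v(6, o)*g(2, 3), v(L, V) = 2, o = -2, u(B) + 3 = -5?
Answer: 46/5 ≈ 9.2000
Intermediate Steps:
u(B) = -8 (u(B) = -3 - 5 = -8)
g(a, S) = S + a
E = 10 (E = 2*(3 + 2) = 2*5 = 10)
Z(P, m) = 19 - 4*m (Z(P, m) = -1 + (4 - 8)*(-5 + m) = -1 - 4*(-5 + m) = -1 + (20 - 4*m) = 19 - 4*m)
(-10/25)*(-22 + Z(E, 5)) = (-10/25)*(-22 + (19 - 4*5)) = (-10*1/25)*(-22 + (19 - 20)) = -2*(-22 - 1)/5 = -⅖*(-23) = 46/5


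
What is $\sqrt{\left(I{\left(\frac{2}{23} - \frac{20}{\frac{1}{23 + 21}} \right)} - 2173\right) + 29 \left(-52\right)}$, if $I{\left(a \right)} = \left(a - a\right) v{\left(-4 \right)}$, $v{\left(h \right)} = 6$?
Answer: $3 i \sqrt{409} \approx 60.671 i$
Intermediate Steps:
$I{\left(a \right)} = 0$ ($I{\left(a \right)} = \left(a - a\right) 6 = 0 \cdot 6 = 0$)
$\sqrt{\left(I{\left(\frac{2}{23} - \frac{20}{\frac{1}{23 + 21}} \right)} - 2173\right) + 29 \left(-52\right)} = \sqrt{\left(0 - 2173\right) + 29 \left(-52\right)} = \sqrt{\left(0 - 2173\right) - 1508} = \sqrt{-2173 - 1508} = \sqrt{-3681} = 3 i \sqrt{409}$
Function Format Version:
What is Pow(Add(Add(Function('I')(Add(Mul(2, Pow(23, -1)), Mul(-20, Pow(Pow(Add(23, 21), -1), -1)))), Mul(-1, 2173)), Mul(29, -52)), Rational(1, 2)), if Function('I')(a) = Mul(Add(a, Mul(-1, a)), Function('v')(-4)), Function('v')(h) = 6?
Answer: Mul(3, I, Pow(409, Rational(1, 2))) ≈ Mul(60.671, I)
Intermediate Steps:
Function('I')(a) = 0 (Function('I')(a) = Mul(Add(a, Mul(-1, a)), 6) = Mul(0, 6) = 0)
Pow(Add(Add(Function('I')(Add(Mul(2, Pow(23, -1)), Mul(-20, Pow(Pow(Add(23, 21), -1), -1)))), Mul(-1, 2173)), Mul(29, -52)), Rational(1, 2)) = Pow(Add(Add(0, Mul(-1, 2173)), Mul(29, -52)), Rational(1, 2)) = Pow(Add(Add(0, -2173), -1508), Rational(1, 2)) = Pow(Add(-2173, -1508), Rational(1, 2)) = Pow(-3681, Rational(1, 2)) = Mul(3, I, Pow(409, Rational(1, 2)))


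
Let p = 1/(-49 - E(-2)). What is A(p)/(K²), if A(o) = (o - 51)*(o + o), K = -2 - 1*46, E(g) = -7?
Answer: 2143/2032128 ≈ 0.0010546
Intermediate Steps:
p = -1/42 (p = 1/(-49 - 1*(-7)) = 1/(-49 + 7) = 1/(-42) = -1/42 ≈ -0.023810)
K = -48 (K = -2 - 46 = -48)
A(o) = 2*o*(-51 + o) (A(o) = (-51 + o)*(2*o) = 2*o*(-51 + o))
A(p)/(K²) = (2*(-1/42)*(-51 - 1/42))/((-48)²) = (2*(-1/42)*(-2143/42))/2304 = (2143/882)*(1/2304) = 2143/2032128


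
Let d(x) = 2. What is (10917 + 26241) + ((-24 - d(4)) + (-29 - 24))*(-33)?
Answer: 39765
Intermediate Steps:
(10917 + 26241) + ((-24 - d(4)) + (-29 - 24))*(-33) = (10917 + 26241) + ((-24 - 1*2) + (-29 - 24))*(-33) = 37158 + ((-24 - 2) - 53)*(-33) = 37158 + (-26 - 53)*(-33) = 37158 - 79*(-33) = 37158 + 2607 = 39765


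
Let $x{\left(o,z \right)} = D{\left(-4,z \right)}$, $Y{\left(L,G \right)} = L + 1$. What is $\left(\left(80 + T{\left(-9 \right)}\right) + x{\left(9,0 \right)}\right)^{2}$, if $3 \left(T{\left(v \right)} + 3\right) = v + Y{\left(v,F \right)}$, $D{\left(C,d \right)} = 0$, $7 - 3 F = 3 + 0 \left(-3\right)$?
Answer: $\frac{45796}{9} \approx 5088.4$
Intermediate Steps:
$F = \frac{4}{3}$ ($F = \frac{7}{3} - \frac{3 + 0 \left(-3\right)}{3} = \frac{7}{3} - \frac{3 + 0}{3} = \frac{7}{3} - 1 = \frac{4}{3} \approx 1.3333$)
$Y{\left(L,G \right)} = 1 + L$
$T{\left(v \right)} = - \frac{8}{3} + \frac{2 v}{3}$ ($T{\left(v \right)} = -3 + \frac{v + \left(1 + v\right)}{3} = -3 + \frac{1 + 2 v}{3} = -3 + \left(\frac{1}{3} + \frac{2 v}{3}\right) = - \frac{8}{3} + \frac{2 v}{3}$)
$x{\left(o,z \right)} = 0$
$\left(\left(80 + T{\left(-9 \right)}\right) + x{\left(9,0 \right)}\right)^{2} = \left(\left(80 + \left(- \frac{8}{3} + \frac{2}{3} \left(-9\right)\right)\right) + 0\right)^{2} = \left(\left(80 - \frac{26}{3}\right) + 0\right)^{2} = \left(\frac{214}{3} + 0\right)^{2} = \left(\frac{214}{3}\right)^{2} = \frac{45796}{9}$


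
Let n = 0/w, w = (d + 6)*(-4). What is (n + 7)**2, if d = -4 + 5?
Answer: 49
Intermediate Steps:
d = 1
w = -28 (w = (1 + 6)*(-4) = 7*(-4) = -28)
n = 0 (n = 0/(-28) = 0*(-1/28) = 0)
(n + 7)**2 = (0 + 7)**2 = 7**2 = 49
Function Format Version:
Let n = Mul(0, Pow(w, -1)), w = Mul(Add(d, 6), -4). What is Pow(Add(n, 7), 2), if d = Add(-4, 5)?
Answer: 49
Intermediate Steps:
d = 1
w = -28 (w = Mul(Add(1, 6), -4) = Mul(7, -4) = -28)
n = 0 (n = Mul(0, Pow(-28, -1)) = Mul(0, Rational(-1, 28)) = 0)
Pow(Add(n, 7), 2) = Pow(Add(0, 7), 2) = Pow(7, 2) = 49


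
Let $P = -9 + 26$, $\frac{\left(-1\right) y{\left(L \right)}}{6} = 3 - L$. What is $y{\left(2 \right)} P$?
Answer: $-102$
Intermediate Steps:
$y{\left(L \right)} = -18 + 6 L$ ($y{\left(L \right)} = - 6 \left(3 - L\right) = -18 + 6 L$)
$P = 17$
$y{\left(2 \right)} P = \left(-18 + 6 \cdot 2\right) 17 = \left(-18 + 12\right) 17 = \left(-6\right) 17 = -102$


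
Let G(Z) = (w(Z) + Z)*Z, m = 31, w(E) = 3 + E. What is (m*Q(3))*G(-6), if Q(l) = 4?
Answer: 6696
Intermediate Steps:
G(Z) = Z*(3 + 2*Z) (G(Z) = ((3 + Z) + Z)*Z = (3 + 2*Z)*Z = Z*(3 + 2*Z))
(m*Q(3))*G(-6) = (31*4)*(-6*(3 + 2*(-6))) = 124*(-6*(3 - 12)) = 124*(-6*(-9)) = 124*54 = 6696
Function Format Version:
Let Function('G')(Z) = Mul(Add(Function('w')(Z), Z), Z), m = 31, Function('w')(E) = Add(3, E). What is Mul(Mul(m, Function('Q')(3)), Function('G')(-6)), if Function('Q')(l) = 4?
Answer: 6696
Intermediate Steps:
Function('G')(Z) = Mul(Z, Add(3, Mul(2, Z))) (Function('G')(Z) = Mul(Add(Add(3, Z), Z), Z) = Mul(Add(3, Mul(2, Z)), Z) = Mul(Z, Add(3, Mul(2, Z))))
Mul(Mul(m, Function('Q')(3)), Function('G')(-6)) = Mul(Mul(31, 4), Mul(-6, Add(3, Mul(2, -6)))) = Mul(124, Mul(-6, Add(3, -12))) = Mul(124, Mul(-6, -9)) = Mul(124, 54) = 6696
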